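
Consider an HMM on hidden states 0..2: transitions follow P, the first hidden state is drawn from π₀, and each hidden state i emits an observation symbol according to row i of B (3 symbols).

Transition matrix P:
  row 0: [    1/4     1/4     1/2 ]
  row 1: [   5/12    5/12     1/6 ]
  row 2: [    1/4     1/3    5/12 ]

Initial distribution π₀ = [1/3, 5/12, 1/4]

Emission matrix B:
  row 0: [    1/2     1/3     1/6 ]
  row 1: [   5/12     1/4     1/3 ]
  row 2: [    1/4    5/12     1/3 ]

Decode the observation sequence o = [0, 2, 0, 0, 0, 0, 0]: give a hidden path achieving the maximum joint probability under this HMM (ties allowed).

path = [1, 1, 1, 1, 1, 1, 0]

t=0: δ = [1.667e-01, 1.736e-01, 6.250e-02]  (obs o_0=0)
t=1: δ = [1.206e-02, 2.411e-02, 2.778e-02]  ψ = [1, 1, 0]  (obs o_1=2)
t=2: δ = [5.023e-03, 4.186e-03, 2.894e-03]  ψ = [1, 1, 2]  (obs o_2=0)
t=3: δ = [8.721e-04, 7.268e-04, 6.279e-04]  ψ = [1, 1, 0]  (obs o_3=0)
t=4: δ = [1.514e-04, 1.262e-04, 1.090e-04]  ψ = [1, 1, 0]  (obs o_4=0)
t=5: δ = [2.629e-05, 2.191e-05, 1.893e-05]  ψ = [1, 1, 0]  (obs o_5=0)
t=6: δ = [4.564e-06, 3.803e-06, 3.286e-06]  ψ = [1, 1, 0]  (obs o_6=0)
backtrack: best end state = 0; path = [1, 1, 1, 1, 1, 1, 0]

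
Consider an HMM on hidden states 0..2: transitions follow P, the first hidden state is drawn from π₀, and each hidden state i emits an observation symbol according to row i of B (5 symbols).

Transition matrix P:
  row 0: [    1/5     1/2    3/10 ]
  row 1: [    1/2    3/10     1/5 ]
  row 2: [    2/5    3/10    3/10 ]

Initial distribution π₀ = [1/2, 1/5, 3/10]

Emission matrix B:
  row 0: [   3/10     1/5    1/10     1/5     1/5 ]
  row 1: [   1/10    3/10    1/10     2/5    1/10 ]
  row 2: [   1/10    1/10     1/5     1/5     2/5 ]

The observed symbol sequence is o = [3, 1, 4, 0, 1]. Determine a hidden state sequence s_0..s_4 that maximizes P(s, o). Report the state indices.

t=0: δ = [1.000e-01, 8.000e-02, 6.000e-02]  (obs o_0=3)
t=1: δ = [8.000e-03, 1.500e-02, 3.000e-03]  ψ = [1, 0, 0]  (obs o_1=1)
t=2: δ = [1.500e-03, 4.500e-04, 1.200e-03]  ψ = [1, 1, 1]  (obs o_2=4)
t=3: δ = [1.440e-04, 7.500e-05, 4.500e-05]  ψ = [2, 0, 0]  (obs o_3=0)
t=4: δ = [7.500e-06, 2.160e-05, 4.320e-06]  ψ = [1, 0, 0]  (obs o_4=1)
backtrack: best end state = 1; path = [0, 1, 2, 0, 1]

path = [0, 1, 2, 0, 1]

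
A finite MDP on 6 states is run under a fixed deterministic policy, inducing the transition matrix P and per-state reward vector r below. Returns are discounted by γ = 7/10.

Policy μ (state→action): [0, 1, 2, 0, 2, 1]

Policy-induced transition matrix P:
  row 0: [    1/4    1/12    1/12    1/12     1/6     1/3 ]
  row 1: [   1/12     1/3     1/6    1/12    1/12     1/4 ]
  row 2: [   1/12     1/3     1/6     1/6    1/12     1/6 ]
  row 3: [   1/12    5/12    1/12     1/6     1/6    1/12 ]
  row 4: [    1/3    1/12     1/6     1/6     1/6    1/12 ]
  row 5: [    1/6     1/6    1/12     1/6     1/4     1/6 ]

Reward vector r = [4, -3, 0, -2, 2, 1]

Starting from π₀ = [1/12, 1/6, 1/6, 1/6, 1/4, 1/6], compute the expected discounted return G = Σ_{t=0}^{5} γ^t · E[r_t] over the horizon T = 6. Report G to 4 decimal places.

t=0: π = [0.0833, 0.1667, 0.1667, 0.1667, 0.2500, 0.1667], E[r] = 0.1667, γ^t·E[r] = 0.166667, running G = 0.166667
t=1: π = [0.1736, 0.2361, 0.1319, 0.1458, 0.1528, 0.1597], E[r] = 0.1597, γ^t·E[r] = 0.111806, running G = 0.278472
t=2: π = [0.1638, 0.2373, 0.1267, 0.1325, 0.1493, 0.1904], E[r] = 0.1672, γ^t·E[r] = 0.081950, running G = 0.360422
t=3: π = [0.1638, 0.2344, 0.1261, 0.1332, 0.1522, 0.1902], E[r] = 0.1803, γ^t·E[r] = 0.061848, running G = 0.422270
t=4: π = [0.1645, 0.2337, 0.1261, 0.1335, 0.1525, 0.1897], E[r] = 0.1847, γ^t·E[r] = 0.044346, running G = 0.466617
t=5: π = [0.1647, 0.2336, 0.1260, 0.1335, 0.1525, 0.1897], E[r] = 0.1858, γ^t·E[r] = 0.031222, running G = 0.497838

G = 0.4978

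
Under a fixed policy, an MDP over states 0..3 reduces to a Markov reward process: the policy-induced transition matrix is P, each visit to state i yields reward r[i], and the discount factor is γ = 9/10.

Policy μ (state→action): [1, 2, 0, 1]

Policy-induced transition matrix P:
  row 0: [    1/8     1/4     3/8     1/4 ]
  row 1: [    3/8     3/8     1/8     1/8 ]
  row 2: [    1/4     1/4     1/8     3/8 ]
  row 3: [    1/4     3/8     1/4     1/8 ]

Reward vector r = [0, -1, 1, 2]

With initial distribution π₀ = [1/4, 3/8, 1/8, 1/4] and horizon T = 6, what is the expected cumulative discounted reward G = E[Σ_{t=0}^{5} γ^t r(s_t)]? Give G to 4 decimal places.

G = 1.3895

t=0: π = [0.2500, 0.3750, 0.1250, 0.2500], E[r] = 0.2500, γ^t·E[r] = 0.250000, running G = 0.250000
t=1: π = [0.2656, 0.3281, 0.2188, 0.1875], E[r] = 0.2656, γ^t·E[r] = 0.239063, running G = 0.489063
t=2: π = [0.2578, 0.3145, 0.2148, 0.2129], E[r] = 0.3262, γ^t·E[r] = 0.264199, running G = 0.753262
t=3: π = [0.2571, 0.3159, 0.2161, 0.2109], E[r] = 0.3220, γ^t·E[r] = 0.234754, running G = 0.988015
t=4: π = [0.2574, 0.3159, 0.2156, 0.2112], E[r] = 0.3221, γ^t·E[r] = 0.211318, running G = 1.199334
t=5: π = [0.2573, 0.3159, 0.2157, 0.2111], E[r] = 0.3220, γ^t·E[r] = 0.190146, running G = 1.389480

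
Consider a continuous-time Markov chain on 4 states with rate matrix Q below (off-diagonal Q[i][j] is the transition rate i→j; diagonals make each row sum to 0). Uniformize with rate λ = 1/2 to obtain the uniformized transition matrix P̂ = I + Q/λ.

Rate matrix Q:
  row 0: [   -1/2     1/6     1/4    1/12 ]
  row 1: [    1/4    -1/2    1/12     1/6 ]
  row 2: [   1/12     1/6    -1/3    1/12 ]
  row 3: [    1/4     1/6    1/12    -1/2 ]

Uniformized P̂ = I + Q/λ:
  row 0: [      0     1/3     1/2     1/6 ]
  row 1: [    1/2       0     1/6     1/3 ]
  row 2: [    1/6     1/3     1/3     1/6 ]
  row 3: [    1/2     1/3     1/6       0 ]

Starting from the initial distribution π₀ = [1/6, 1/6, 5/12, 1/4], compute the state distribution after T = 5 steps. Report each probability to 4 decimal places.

t=0: π = [0.1667, 0.1667, 0.4167, 0.2500]
t=1: π = [0.2778, 0.2778, 0.2917, 0.1528]
t=2: π = [0.2639, 0.2407, 0.3079, 0.1875]
t=3: π = [0.2654, 0.2531, 0.3059, 0.1755]
t=4: π = [0.2653, 0.2490, 0.3061, 0.1796]
t=5: π = [0.2653, 0.2503, 0.3061, 0.1782]

π = [0.2653, 0.2503, 0.3061, 0.1782]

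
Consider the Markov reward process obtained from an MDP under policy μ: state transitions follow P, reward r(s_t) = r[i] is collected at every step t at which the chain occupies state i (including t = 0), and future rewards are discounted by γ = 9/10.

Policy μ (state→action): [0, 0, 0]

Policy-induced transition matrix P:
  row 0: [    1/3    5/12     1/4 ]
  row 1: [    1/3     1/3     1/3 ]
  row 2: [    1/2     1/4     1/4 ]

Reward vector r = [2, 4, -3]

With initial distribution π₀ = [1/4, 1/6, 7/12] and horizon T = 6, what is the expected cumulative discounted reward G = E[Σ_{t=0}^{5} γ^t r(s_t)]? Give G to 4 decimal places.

t=0: π = [0.2500, 0.1667, 0.5833], E[r] = -0.5833, γ^t·E[r] = -0.583333, running G = -0.583333
t=1: π = [0.4306, 0.3056, 0.2639], E[r] = 1.2917, γ^t·E[r] = 1.162500, running G = 0.579167
t=2: π = [0.3773, 0.3472, 0.2755], E[r] = 1.3171, γ^t·E[r] = 1.066875, running G = 1.646042
t=3: π = [0.3792, 0.3418, 0.2789], E[r] = 1.2890, γ^t·E[r] = 0.939656, running G = 2.585698
t=4: π = [0.3798, 0.3417, 0.2785], E[r] = 1.2910, γ^t·E[r] = 0.846998, running G = 3.432696
t=5: π = [0.3797, 0.3418, 0.2785], E[r] = 1.2912, γ^t·E[r] = 0.762431, running G = 4.195128

G = 4.1951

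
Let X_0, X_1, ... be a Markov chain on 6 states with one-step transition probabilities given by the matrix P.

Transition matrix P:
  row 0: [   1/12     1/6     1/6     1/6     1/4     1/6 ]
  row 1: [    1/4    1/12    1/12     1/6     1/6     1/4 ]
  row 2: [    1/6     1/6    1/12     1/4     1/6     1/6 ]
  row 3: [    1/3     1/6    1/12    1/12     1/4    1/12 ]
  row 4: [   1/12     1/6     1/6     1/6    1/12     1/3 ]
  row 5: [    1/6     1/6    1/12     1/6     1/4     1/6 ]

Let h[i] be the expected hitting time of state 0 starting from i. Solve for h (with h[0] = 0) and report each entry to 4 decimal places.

h = [0.0000, 4.8284, 5.1634, 4.4521, 5.6304, 5.2615]

First-step conditioning: h[0] = 0; for i ≠ 0, h[i] = 1 + Σ_k P[i][k]·h[k].
  h[1] = 1 + 1/12·h[1] + 1/12·h[2] + 1/6·h[3] + 1/6·h[4] + 1/4·h[5]
  h[2] = 1 + 1/6·h[1] + 1/12·h[2] + 1/4·h[3] + 1/6·h[4] + 1/6·h[5]
  h[3] = 1 + 1/6·h[1] + 1/12·h[2] + 1/12·h[3] + 1/4·h[4] + 1/12·h[5]
  h[4] = 1 + 1/6·h[1] + 1/6·h[2] + 1/6·h[3] + 1/12·h[4] + 1/3·h[5]
  h[5] = 1 + 1/6·h[1] + 1/12·h[2] + 1/6·h[3] + 1/4·h[4] + 1/6·h[5]
Solving the 5×5 linear system over states ≠ 0 gives exactly h = [0, 104840/21713, 112112/21713, 96668/21713, 122252/21713, 114244/21713] (h[0] = 0 is the target).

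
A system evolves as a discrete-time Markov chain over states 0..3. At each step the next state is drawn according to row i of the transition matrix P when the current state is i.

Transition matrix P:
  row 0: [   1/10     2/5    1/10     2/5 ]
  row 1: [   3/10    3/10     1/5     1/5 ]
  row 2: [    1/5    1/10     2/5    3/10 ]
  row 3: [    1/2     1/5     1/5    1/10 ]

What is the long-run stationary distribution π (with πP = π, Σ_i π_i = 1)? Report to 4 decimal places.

π = [0.2739, 0.2591, 0.2158, 0.2512]

Balance equations π_j = Σ_i π_i·P[i][j]:
  π_0 = 1/10·π_0 + 3/10·π_1 + 1/5·π_2 + 1/2·π_3
  π_1 = 2/5·π_0 + 3/10·π_1 + 1/10·π_2 + 1/5·π_3
  π_2 = 1/10·π_0 + 1/5·π_1 + 2/5·π_2 + 1/5·π_3
  normalize: π_0 + π_1 + π_2 + π_3 = 1
Solving the linear system gives exactly π = [278/1015, 263/1015, 219/1015, 51/203].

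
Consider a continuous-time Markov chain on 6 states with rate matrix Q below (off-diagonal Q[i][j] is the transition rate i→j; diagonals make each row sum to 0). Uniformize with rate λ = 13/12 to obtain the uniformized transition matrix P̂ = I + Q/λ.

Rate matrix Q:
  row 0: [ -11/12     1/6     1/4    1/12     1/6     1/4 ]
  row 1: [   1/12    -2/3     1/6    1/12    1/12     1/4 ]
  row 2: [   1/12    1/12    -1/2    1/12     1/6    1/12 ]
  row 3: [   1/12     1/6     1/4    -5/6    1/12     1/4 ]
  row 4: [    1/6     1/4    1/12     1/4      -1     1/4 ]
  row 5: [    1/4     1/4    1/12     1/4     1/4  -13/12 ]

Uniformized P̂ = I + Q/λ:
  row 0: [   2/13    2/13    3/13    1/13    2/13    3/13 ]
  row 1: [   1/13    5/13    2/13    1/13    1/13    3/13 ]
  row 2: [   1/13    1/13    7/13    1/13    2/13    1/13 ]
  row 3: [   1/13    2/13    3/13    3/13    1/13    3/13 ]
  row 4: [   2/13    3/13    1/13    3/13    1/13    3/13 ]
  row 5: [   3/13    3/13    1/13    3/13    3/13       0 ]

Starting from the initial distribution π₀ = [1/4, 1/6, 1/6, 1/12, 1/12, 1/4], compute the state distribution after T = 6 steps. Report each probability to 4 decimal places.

t=0: π = [0.2500, 0.1667, 0.1667, 0.0833, 0.0833, 0.2500]
t=1: π = [0.1410, 0.2051, 0.2179, 0.1410, 0.1474, 0.1474]
t=2: π = [0.1218, 0.2071, 0.2367, 0.1440, 0.1272, 0.1632]
t=3: π = [0.1212, 0.2058, 0.2430, 0.1438, 0.1296, 0.1567]
t=4: π = [0.1203, 0.2047, 0.2457, 0.1431, 0.1290, 0.1572]
t=5: π = [0.1203, 0.2042, 0.2466, 0.1430, 0.1293, 0.1567]
t=6: π = [0.1202, 0.2040, 0.2469, 0.1429, 0.1292, 0.1567]

π = [0.1202, 0.2040, 0.2469, 0.1429, 0.1292, 0.1567]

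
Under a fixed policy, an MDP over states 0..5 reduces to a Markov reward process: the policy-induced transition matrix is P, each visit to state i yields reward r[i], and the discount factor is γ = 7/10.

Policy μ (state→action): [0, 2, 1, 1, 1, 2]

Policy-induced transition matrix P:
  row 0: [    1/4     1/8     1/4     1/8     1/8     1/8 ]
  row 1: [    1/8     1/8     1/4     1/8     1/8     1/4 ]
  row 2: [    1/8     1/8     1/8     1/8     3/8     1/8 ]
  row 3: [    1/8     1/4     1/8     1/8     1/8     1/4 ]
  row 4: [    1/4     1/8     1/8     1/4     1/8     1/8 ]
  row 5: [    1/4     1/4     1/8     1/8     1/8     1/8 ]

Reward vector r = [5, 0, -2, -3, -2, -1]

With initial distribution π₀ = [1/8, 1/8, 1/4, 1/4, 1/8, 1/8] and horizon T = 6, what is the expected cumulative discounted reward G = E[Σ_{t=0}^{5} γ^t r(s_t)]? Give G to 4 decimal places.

t=0: π = [0.1250, 0.1250, 0.2500, 0.2500, 0.1250, 0.1250], E[r] = -1.0000, γ^t·E[r] = -1.000000, running G = -1.000000
t=1: π = [0.1719, 0.1719, 0.1563, 0.1406, 0.1875, 0.1719], E[r] = -0.4219, γ^t·E[r] = -0.295313, running G = -1.295313
t=2: π = [0.1914, 0.1641, 0.1680, 0.1484, 0.1641, 0.1641], E[r] = -0.3164, γ^t·E[r] = -0.155039, running G = -1.450352
t=3: π = [0.1899, 0.1641, 0.1694, 0.1455, 0.1670, 0.1641], E[r] = -0.3237, γ^t·E[r] = -0.111040, running G = -1.561391
t=4: π = [0.1901, 0.1637, 0.1693, 0.1459, 0.1674, 0.1637], E[r] = -0.3239, γ^t·E[r] = -0.077772, running G = -1.639163
t=5: π = [0.1901, 0.1637, 0.1692, 0.1459, 0.1673, 0.1637], E[r] = -0.3238, γ^t·E[r] = -0.054421, running G = -1.693584

G = -1.6936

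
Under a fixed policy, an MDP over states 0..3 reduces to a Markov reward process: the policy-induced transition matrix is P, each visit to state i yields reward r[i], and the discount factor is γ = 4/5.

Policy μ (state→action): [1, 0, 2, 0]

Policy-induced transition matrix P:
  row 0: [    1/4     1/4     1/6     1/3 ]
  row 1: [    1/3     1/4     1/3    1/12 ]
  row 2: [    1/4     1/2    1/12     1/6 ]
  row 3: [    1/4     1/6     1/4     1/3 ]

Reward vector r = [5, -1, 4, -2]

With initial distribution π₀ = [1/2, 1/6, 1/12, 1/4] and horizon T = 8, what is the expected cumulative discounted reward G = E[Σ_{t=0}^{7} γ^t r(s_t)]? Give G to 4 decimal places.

G = 6.7427

t=0: π = [0.5000, 0.1667, 0.0833, 0.2500], E[r] = 2.1667, γ^t·E[r] = 2.166667, running G = 2.166667
t=1: π = [0.2639, 0.2500, 0.2083, 0.2778], E[r] = 1.3472, γ^t·E[r] = 1.077778, running G = 3.244444
t=2: π = [0.2708, 0.2789, 0.2141, 0.2361], E[r] = 1.4595, γ^t·E[r] = 0.934074, running G = 4.178519
t=3: π = [0.2732, 0.2839, 0.2150, 0.2279], E[r] = 1.4865, γ^t·E[r] = 0.761086, running G = 4.939605
t=4: π = [0.2737, 0.2848, 0.2151, 0.2265], E[r] = 1.4907, γ^t·E[r] = 0.610571, running G = 5.550176
t=5: π = [0.2737, 0.2849, 0.2151, 0.2263], E[r] = 1.4915, γ^t·E[r] = 0.488731, running G = 6.038907
t=6: π = [0.2737, 0.2849, 0.2151, 0.2263], E[r] = 1.4916, γ^t·E[r] = 0.391011, running G = 6.429919
t=7: π = [0.2737, 0.2849, 0.2151, 0.2263], E[r] = 1.4916, γ^t·E[r] = 0.312815, running G = 6.742733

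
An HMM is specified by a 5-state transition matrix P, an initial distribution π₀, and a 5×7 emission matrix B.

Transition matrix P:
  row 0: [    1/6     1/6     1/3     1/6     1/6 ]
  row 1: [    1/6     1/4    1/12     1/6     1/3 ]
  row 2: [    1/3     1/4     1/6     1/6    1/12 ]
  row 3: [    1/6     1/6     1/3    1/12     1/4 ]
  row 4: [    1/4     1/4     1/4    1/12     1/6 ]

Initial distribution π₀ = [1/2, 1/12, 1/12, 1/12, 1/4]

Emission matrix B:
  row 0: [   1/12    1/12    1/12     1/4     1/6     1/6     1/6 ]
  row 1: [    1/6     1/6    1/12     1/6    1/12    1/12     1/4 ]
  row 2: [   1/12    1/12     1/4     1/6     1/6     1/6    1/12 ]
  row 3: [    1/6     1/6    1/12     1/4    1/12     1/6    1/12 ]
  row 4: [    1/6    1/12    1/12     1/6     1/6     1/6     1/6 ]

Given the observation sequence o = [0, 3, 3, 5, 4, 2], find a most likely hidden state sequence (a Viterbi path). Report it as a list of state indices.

path = [0, 2, 0, 2, 0, 2]

t=0: δ = [4.167e-02, 1.389e-02, 6.944e-03, 1.389e-02, 4.167e-02]  (obs o_0=0)
t=1: δ = [2.604e-03, 1.736e-03, 2.315e-03, 1.736e-03, 1.157e-03]  ψ = [4, 4, 0, 0, 0]  (obs o_1=3)
t=2: δ = [1.929e-04, 9.645e-05, 1.447e-04, 1.085e-04, 9.645e-05]  ψ = [2, 2, 0, 0, 1]  (obs o_2=3)
t=3: δ = [8.038e-06, 3.014e-06, 1.072e-05, 5.358e-06, 5.358e-06]  ψ = [2, 2, 0, 0, 0]  (obs o_3=5)
t=4: δ = [5.954e-07, 2.233e-07, 4.465e-07, 1.488e-07, 2.233e-07]  ψ = [2, 2, 0, 2, 0]  (obs o_4=4)
t=5: δ = [1.240e-08, 9.303e-09, 4.961e-08, 8.269e-09, 8.269e-09]  ψ = [2, 2, 0, 0, 0]  (obs o_5=2)
backtrack: best end state = 2; path = [0, 2, 0, 2, 0, 2]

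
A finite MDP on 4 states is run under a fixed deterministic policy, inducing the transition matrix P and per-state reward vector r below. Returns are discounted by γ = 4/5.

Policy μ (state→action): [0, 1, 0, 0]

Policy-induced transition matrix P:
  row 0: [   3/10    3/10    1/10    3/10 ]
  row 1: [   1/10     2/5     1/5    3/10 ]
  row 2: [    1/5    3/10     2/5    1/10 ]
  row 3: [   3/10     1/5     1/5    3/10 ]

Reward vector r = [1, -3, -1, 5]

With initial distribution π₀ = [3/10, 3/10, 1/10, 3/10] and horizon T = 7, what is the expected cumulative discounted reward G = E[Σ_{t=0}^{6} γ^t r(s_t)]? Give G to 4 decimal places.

t=0: π = [0.3000, 0.3000, 0.1000, 0.3000], E[r] = 0.8000, γ^t·E[r] = 0.800000, running G = 0.800000
t=1: π = [0.2300, 0.3000, 0.1900, 0.2800], E[r] = 0.5400, γ^t·E[r] = 0.432000, running G = 1.232000
t=2: π = [0.2210, 0.3020, 0.2150, 0.2620], E[r] = 0.4100, γ^t·E[r] = 0.262400, running G = 1.494400
t=3: π = [0.2181, 0.3040, 0.2209, 0.2570], E[r] = 0.3702, γ^t·E[r] = 0.189542, running G = 1.683942
t=4: π = [0.2171, 0.3047, 0.2224, 0.2558], E[r] = 0.3597, γ^t·E[r] = 0.147350, running G = 1.831292
t=5: π = [0.2168, 0.3049, 0.2228, 0.2555], E[r] = 0.3570, γ^t·E[r] = 0.116990, running G = 1.948282
t=6: π = [0.2167, 0.3049, 0.2229, 0.2554], E[r] = 0.3563, γ^t·E[r] = 0.093403, running G = 2.041685

G = 2.0417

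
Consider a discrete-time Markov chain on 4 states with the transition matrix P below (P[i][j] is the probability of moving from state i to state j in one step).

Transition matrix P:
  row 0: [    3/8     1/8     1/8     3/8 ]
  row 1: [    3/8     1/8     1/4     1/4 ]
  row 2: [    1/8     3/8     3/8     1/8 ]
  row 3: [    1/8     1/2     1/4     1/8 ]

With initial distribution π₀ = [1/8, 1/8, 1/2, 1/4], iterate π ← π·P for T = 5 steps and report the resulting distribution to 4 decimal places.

t=0: π = [0.1250, 0.1250, 0.5000, 0.2500]
t=1: π = [0.1875, 0.3438, 0.2969, 0.1719]
t=2: π = [0.2578, 0.2637, 0.2637, 0.2148]
t=3: π = [0.2554, 0.2715, 0.2507, 0.2224]
t=4: π = [0.2567, 0.2711, 0.2494, 0.2228]
t=5: π = [0.2570, 0.2709, 0.2491, 0.2231]

π = [0.2570, 0.2709, 0.2491, 0.2231]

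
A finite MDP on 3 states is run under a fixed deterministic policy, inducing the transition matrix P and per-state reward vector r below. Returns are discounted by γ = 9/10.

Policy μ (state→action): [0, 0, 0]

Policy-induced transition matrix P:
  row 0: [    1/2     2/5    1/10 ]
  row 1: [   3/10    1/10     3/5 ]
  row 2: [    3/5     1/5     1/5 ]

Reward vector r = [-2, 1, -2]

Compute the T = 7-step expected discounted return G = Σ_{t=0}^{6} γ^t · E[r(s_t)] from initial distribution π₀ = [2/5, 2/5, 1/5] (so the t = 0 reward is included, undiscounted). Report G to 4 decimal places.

t=0: π = [0.4000, 0.4000, 0.2000], E[r] = -0.8000, γ^t·E[r] = -0.800000, running G = -0.800000
t=1: π = [0.4400, 0.2400, 0.3200], E[r] = -1.2800, γ^t·E[r] = -1.152000, running G = -1.952000
t=2: π = [0.4840, 0.2640, 0.2520], E[r] = -1.2080, γ^t·E[r] = -0.978480, running G = -2.930480
t=3: π = [0.4724, 0.2704, 0.2572], E[r] = -1.1888, γ^t·E[r] = -0.866635, running G = -3.797115
t=4: π = [0.4716, 0.2674, 0.2609], E[r] = -1.1977, γ^t·E[r] = -0.785798, running G = -4.582913
t=5: π = [0.4726, 0.2676, 0.2598], E[r] = -1.1972, γ^t·E[r] = -0.706963, running G = -5.289876
t=6: π = [0.4725, 0.2678, 0.2598], E[r] = -1.1967, γ^t·E[r] = -0.635982, running G = -5.925858

G = -5.9259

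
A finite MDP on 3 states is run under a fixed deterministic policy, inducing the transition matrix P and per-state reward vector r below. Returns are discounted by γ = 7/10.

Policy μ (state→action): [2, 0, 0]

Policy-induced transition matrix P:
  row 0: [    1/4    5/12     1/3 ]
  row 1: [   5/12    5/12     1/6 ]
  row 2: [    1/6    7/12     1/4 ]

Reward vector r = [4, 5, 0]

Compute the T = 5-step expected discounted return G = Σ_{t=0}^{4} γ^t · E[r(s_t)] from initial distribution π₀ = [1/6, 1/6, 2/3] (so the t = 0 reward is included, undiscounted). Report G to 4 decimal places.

t=0: π = [0.1667, 0.1667, 0.6667], E[r] = 1.5000, γ^t·E[r] = 1.500000, running G = 1.500000
t=1: π = [0.2222, 0.5278, 0.2500], E[r] = 3.5278, γ^t·E[r] = 2.469444, running G = 3.969444
t=2: π = [0.3171, 0.4583, 0.2245], E[r] = 3.5602, γ^t·E[r] = 1.744491, running G = 5.713935
t=3: π = [0.3077, 0.4541, 0.2382], E[r] = 3.5012, γ^t·E[r] = 1.200897, running G = 6.914832
t=4: π = [0.3058, 0.4564, 0.2378], E[r] = 3.5052, γ^t·E[r] = 0.841593, running G = 7.756425

G = 7.7564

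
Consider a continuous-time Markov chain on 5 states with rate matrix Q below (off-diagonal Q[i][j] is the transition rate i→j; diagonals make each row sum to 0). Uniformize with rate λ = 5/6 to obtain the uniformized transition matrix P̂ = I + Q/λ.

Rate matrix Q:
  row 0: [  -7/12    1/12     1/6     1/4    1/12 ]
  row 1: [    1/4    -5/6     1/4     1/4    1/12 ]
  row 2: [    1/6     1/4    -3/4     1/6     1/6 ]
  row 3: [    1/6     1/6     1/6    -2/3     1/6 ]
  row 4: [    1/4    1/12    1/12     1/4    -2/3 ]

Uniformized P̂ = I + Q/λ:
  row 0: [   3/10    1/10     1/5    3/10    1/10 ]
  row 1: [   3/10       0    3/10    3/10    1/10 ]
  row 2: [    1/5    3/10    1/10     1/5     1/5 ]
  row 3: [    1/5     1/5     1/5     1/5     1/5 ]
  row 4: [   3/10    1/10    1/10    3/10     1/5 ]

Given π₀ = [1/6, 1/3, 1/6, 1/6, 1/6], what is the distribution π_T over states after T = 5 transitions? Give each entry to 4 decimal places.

t=0: π = [0.1667, 0.3333, 0.1667, 0.1667, 0.1667]
t=1: π = [0.2667, 0.1167, 0.2000, 0.2667, 0.1500]
t=2: π = [0.2533, 0.1550, 0.1767, 0.2533, 0.1617]
t=3: π = [0.2570, 0.1452, 0.1817, 0.2570, 0.1592]
t=4: π = [0.2561, 0.1475, 0.1804, 0.2561, 0.1598]
t=5: π = [0.2563, 0.1469, 0.1807, 0.2563, 0.1596]

π = [0.2563, 0.1469, 0.1807, 0.2563, 0.1596]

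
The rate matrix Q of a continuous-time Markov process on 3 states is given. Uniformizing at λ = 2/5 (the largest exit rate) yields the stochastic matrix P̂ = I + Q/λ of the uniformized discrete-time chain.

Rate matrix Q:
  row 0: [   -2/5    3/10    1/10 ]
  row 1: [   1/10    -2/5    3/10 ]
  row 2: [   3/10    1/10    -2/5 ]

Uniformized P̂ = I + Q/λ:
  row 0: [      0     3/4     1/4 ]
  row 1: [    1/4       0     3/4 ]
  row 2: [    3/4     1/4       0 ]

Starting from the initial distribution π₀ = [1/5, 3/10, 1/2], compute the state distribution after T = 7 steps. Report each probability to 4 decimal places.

t=0: π = [0.2000, 0.3000, 0.5000]
t=1: π = [0.4500, 0.2750, 0.2750]
t=2: π = [0.2750, 0.4063, 0.3188]
t=3: π = [0.3406, 0.2859, 0.3734]
t=4: π = [0.3516, 0.3488, 0.2996]
t=5: π = [0.3119, 0.3386, 0.3495]
t=6: π = [0.3468, 0.3213, 0.3319]
t=7: π = [0.3293, 0.3431, 0.3277]

π = [0.3293, 0.3431, 0.3277]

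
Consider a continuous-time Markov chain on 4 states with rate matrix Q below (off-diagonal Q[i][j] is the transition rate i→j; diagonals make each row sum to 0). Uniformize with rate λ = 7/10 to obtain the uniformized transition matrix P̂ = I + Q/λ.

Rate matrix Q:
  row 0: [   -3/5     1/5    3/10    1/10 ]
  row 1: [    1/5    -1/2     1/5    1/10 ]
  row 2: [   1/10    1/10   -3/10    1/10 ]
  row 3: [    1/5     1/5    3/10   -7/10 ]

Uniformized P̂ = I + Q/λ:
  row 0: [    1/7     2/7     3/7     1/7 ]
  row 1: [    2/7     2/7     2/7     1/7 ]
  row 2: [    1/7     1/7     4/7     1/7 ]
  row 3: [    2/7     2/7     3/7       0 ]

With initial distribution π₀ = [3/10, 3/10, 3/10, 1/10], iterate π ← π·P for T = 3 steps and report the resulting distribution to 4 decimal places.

t=0: π = [0.3000, 0.3000, 0.3000, 0.1000]
t=1: π = [0.2000, 0.2429, 0.4286, 0.1286]
t=2: π = [0.1959, 0.2245, 0.4551, 0.1245]
t=3: π = [0.1927, 0.2207, 0.4615, 0.1251]

π = [0.1927, 0.2207, 0.4615, 0.1251]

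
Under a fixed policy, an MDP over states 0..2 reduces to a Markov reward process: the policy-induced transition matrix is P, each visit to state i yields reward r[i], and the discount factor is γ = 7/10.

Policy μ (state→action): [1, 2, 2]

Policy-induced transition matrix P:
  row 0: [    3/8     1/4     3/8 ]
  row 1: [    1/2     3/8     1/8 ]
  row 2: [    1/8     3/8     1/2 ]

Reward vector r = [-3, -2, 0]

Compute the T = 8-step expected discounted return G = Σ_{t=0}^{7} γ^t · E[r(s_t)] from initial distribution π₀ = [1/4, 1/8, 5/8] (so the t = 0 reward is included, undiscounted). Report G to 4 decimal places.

t=0: π = [0.2500, 0.1250, 0.6250], E[r] = -1.0000, γ^t·E[r] = -1.000000, running G = -1.000000
t=1: π = [0.2344, 0.3438, 0.4219], E[r] = -1.3906, γ^t·E[r] = -0.973438, running G = -1.973438
t=2: π = [0.3125, 0.3457, 0.3418], E[r] = -1.6289, γ^t·E[r] = -0.798164, running G = -2.771602
t=3: π = [0.3328, 0.3359, 0.3313], E[r] = -1.6702, γ^t·E[r] = -0.572867, running G = -3.344469
t=4: π = [0.3342, 0.3334, 0.3324], E[r] = -1.6693, γ^t·E[r] = -0.400802, running G = -3.745270
t=5: π = [0.3336, 0.3332, 0.3332], E[r] = -1.6672, γ^t·E[r] = -0.280200, running G = -4.025470
t=6: π = [0.3334, 0.3333, 0.3333], E[r] = -1.6667, γ^t·E[r] = -0.196082, running G = -4.221552
t=7: π = [0.3333, 0.3333, 0.3333], E[r] = -1.6666, γ^t·E[r] = -0.137255, running G = -4.358807

G = -4.3588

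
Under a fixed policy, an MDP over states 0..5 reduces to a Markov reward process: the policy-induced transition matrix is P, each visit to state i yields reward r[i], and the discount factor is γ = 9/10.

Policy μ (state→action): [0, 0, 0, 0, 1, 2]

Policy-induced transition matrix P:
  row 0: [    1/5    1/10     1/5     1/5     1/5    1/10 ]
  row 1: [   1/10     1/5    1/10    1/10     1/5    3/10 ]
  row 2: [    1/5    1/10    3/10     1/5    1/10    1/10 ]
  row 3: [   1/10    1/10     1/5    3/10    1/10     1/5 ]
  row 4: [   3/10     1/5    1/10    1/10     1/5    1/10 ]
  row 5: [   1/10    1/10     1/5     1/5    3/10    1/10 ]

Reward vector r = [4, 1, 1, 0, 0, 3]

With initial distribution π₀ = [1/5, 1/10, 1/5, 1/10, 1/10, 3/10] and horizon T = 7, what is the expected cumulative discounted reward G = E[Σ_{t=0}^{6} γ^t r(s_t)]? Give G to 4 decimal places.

t=0: π = [0.2000, 0.1000, 0.2000, 0.1000, 0.1000, 0.3000], E[r] = 2.0000, γ^t·E[r] = 2.000000, running G = 2.000000
t=1: π = [0.1600, 0.1200, 0.2000, 0.1900, 0.2000, 0.1300], E[r] = 1.3500, γ^t·E[r] = 1.215000, running G = 3.215000
t=2: π = [0.1760, 0.1320, 0.1880, 0.1870, 0.1740, 0.1430], E[r] = 1.4530, γ^t·E[r] = 1.176930, running G = 4.391930
t=3: π = [0.1712, 0.1306, 0.1882, 0.1881, 0.1768, 0.1451], E[r] = 1.4389, γ^t·E[r] = 1.048958, running G = 5.440888
t=4: π = [0.1713, 0.1307, 0.1881, 0.1881, 0.1769, 0.1449], E[r] = 1.4388, γ^t·E[r] = 0.944003, running G = 6.384891
t=5: π = [0.1713, 0.1308, 0.1880, 0.1880, 0.1769, 0.1450], E[r] = 1.4389, γ^t·E[r] = 0.849673, running G = 7.234565
t=6: π = [0.1713, 0.1308, 0.1880, 0.1880, 0.1769, 0.1450], E[r] = 1.4389, γ^t·E[r] = 0.764702, running G = 7.999267

G = 7.9993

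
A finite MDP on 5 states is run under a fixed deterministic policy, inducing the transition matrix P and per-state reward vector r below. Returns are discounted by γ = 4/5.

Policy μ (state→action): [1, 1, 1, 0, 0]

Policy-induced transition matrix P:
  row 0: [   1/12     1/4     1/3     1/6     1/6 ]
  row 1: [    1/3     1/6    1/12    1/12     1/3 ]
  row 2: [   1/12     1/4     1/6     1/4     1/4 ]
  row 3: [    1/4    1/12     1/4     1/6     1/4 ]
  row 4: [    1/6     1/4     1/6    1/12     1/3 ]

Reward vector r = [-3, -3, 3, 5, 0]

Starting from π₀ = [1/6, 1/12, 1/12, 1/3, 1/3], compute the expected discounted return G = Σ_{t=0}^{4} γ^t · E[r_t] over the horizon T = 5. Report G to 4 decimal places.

G = 1.5394

t=0: π = [0.1667, 0.0833, 0.0833, 0.3333, 0.3333], E[r] = 1.1667, γ^t·E[r] = 1.166667, running G = 1.166667
t=1: π = [0.1875, 0.1875, 0.2153, 0.1389, 0.2708], E[r] = 0.2153, γ^t·E[r] = 0.172222, running G = 1.338889
t=2: π = [0.1759, 0.2112, 0.1939, 0.1464, 0.2726], E[r] = 0.1522, γ^t·E[r] = 0.097407, running G = 1.436296
t=3: π = [0.1833, 0.2080, 0.1906, 0.1425, 0.2757], E[r] = 0.1105, γ^t·E[r] = 0.056593, running G = 1.492889
t=4: π = [0.1821, 0.2089, 0.1918, 0.1422, 0.2750], E[r] = 0.1136, γ^t·E[r] = 0.046517, running G = 1.539406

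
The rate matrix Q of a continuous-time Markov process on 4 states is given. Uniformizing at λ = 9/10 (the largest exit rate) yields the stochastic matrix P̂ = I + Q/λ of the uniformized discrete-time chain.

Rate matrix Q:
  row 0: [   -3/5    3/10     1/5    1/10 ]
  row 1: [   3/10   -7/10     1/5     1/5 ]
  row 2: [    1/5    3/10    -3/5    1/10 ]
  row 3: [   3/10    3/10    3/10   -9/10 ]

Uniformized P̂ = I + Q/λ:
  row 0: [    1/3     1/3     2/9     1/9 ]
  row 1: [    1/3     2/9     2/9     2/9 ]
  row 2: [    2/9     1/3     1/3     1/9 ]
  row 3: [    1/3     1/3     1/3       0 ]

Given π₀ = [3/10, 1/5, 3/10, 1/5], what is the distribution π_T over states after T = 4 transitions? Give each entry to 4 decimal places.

t=0: π = [0.3000, 0.2000, 0.3000, 0.2000]
t=1: π = [0.3000, 0.3111, 0.2778, 0.1111]
t=2: π = [0.3025, 0.2988, 0.2654, 0.1333]
t=3: π = [0.3038, 0.3001, 0.2665, 0.1295]
t=4: π = [0.3037, 0.3000, 0.2662, 0.1301]

π = [0.3037, 0.3000, 0.2662, 0.1301]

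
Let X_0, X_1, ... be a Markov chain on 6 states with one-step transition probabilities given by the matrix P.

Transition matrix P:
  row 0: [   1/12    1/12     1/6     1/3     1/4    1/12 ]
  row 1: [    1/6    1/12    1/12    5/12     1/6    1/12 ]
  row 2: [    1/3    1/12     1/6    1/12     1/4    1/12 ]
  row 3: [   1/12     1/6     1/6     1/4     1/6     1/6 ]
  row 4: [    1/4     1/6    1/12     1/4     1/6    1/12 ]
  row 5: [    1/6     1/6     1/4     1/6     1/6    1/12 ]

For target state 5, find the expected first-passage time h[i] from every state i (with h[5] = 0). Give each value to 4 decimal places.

First-step conditioning: h[5] = 0; for i ≠ 5, h[i] = 1 + Σ_k P[i][k]·h[k].
  h[0] = 1 + 1/12·h[0] + 1/12·h[1] + 1/6·h[2] + 1/3·h[3] + 1/4·h[4]
  h[1] = 1 + 1/6·h[0] + 1/12·h[1] + 1/12·h[2] + 5/12·h[3] + 1/6·h[4]
  h[2] = 1 + 1/3·h[0] + 1/12·h[1] + 1/6·h[2] + 1/12·h[3] + 1/4·h[4]
  h[3] = 1 + 1/12·h[0] + 1/6·h[1] + 1/6·h[2] + 1/4·h[3] + 1/6·h[4]
  h[4] = 1 + 1/4·h[0] + 1/6·h[1] + 1/12·h[2] + 1/4·h[3] + 1/6·h[4]
Solving the 5×5 linear system over states ≠ 5 gives exactly h = [48390/5119, 47982/5119, 49332/5119, 44622/5119, 48576/5119, 0] (h[5] = 0 is the target).

h = [9.4530, 9.3733, 9.6370, 8.7169, 9.4894, 0.0000]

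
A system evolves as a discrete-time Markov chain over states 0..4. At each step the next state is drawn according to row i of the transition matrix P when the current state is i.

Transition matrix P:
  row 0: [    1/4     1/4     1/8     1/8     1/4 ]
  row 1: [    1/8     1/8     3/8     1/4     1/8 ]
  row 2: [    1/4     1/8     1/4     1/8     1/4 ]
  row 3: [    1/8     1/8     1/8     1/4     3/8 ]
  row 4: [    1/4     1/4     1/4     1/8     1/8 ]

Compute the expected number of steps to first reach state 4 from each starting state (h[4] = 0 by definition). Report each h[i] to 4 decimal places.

h = [4.0261, 4.3922, 3.9739, 3.3987, 0.0000]

First-step conditioning: h[4] = 0; for i ≠ 4, h[i] = 1 + Σ_k P[i][k]·h[k].
  h[0] = 1 + 1/4·h[0] + 1/4·h[1] + 1/8·h[2] + 1/8·h[3]
  h[1] = 1 + 1/8·h[0] + 1/8·h[1] + 3/8·h[2] + 1/4·h[3]
  h[2] = 1 + 1/4·h[0] + 1/8·h[1] + 1/4·h[2] + 1/8·h[3]
  h[3] = 1 + 1/8·h[0] + 1/8·h[1] + 1/8·h[2] + 1/4·h[3]
Solving the 4×4 linear system over states ≠ 4 gives exactly h = [616/153, 224/51, 608/153, 520/153, 0] (h[4] = 0 is the target).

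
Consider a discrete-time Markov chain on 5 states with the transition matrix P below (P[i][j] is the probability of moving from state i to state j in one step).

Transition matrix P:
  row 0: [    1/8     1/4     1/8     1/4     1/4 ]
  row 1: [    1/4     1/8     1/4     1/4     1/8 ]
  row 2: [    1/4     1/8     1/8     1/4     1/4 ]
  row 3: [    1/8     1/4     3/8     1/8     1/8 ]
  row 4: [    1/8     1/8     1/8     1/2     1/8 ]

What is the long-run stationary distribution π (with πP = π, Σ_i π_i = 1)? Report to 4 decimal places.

Balance equations π_j = Σ_i π_i·P[i][j]:
  π_0 = 1/8·π_0 + 1/4·π_1 + 1/4·π_2 + 1/8·π_3 + 1/8·π_4
  π_1 = 1/4·π_0 + 1/8·π_1 + 1/8·π_2 + 1/4·π_3 + 1/8·π_4
  π_2 = 1/8·π_0 + 1/4·π_1 + 1/8·π_2 + 3/8·π_3 + 1/8·π_4
  π_3 = 1/4·π_0 + 1/4·π_1 + 1/4·π_2 + 1/8·π_3 + 1/2·π_4
  normalize: π_0 + π_1 + π_2 + π_3 + π_4 = 1
Solving the linear system gives exactly π = [1041/5983, 1073/5983, 1272/5983, 1560/5983, 1037/5983].

π = [0.1740, 0.1793, 0.2126, 0.2607, 0.1733]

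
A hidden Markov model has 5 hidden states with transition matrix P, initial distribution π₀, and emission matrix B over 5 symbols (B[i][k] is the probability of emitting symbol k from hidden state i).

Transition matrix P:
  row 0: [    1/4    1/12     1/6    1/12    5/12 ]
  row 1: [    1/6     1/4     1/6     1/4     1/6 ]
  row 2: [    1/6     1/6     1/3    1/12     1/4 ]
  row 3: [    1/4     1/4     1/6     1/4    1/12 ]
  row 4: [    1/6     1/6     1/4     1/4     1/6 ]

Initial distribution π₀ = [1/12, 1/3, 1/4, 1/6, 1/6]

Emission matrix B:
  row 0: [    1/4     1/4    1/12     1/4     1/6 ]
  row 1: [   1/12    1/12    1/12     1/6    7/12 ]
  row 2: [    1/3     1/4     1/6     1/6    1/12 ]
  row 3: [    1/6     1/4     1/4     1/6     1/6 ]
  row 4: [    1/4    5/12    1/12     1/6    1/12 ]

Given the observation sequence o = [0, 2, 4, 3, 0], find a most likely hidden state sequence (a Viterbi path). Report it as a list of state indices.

path = [2, 2, 1, 0, 4]

t=0: δ = [2.083e-02, 2.778e-02, 8.333e-02, 2.778e-02, 4.167e-02]  (obs o_0=0)
t=1: δ = [1.157e-03, 1.157e-03, 4.630e-03, 2.604e-03, 1.736e-03]  ψ = [2, 2, 2, 4, 2]  (obs o_1=2)
t=2: δ = [1.286e-04, 4.501e-04, 1.286e-04, 1.085e-04, 9.645e-05]  ψ = [2, 2, 2, 3, 2]  (obs o_2=4)
t=3: δ = [1.875e-05, 1.875e-05, 1.250e-05, 1.875e-05, 1.250e-05]  ψ = [1, 1, 1, 1, 1]  (obs o_3=3)
t=4: δ = [1.172e-06, 3.907e-07, 1.389e-06, 7.814e-07, 1.954e-06]  ψ = [0, 1, 2, 1, 0]  (obs o_4=0)
backtrack: best end state = 4; path = [2, 2, 1, 0, 4]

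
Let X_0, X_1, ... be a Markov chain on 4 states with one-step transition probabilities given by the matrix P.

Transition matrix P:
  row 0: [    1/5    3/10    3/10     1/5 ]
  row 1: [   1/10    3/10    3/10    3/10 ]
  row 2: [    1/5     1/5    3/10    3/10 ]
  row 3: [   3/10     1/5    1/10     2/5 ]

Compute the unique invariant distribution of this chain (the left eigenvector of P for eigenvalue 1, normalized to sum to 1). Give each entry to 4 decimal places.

Balance equations π_j = Σ_i π_i·P[i][j]:
  π_0 = 1/5·π_0 + 1/10·π_1 + 1/5·π_2 + 3/10·π_3
  π_1 = 3/10·π_0 + 3/10·π_1 + 1/5·π_2 + 1/5·π_3
  π_2 = 3/10·π_0 + 3/10·π_1 + 3/10·π_2 + 1/10·π_3
  normalize: π_0 + π_1 + π_2 + π_3 = 1
Solving the linear system gives exactly π = [19/92, 203/828, 197/828, 257/828].

π = [0.2065, 0.2452, 0.2379, 0.3104]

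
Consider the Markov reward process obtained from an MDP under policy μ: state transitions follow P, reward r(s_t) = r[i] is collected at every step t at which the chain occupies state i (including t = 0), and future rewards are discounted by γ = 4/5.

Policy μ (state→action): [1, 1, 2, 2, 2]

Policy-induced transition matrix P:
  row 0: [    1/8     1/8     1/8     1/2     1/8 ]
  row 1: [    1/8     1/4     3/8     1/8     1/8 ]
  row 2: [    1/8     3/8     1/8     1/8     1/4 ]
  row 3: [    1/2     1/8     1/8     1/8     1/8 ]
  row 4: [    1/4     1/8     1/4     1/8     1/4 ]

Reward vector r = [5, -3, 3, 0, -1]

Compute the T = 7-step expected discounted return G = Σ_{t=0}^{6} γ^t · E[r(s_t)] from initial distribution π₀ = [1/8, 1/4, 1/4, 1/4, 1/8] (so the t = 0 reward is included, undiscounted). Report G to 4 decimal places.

t=0: π = [0.1250, 0.2500, 0.2500, 0.2500, 0.1250], E[r] = 0.5000, γ^t·E[r] = 0.500000, running G = 0.500000
t=1: π = [0.2344, 0.2188, 0.2031, 0.1719, 0.1719], E[r] = 0.9531, γ^t·E[r] = 0.762500, running G = 1.262500
t=2: π = [0.2109, 0.2031, 0.2012, 0.2129, 0.1719], E[r] = 0.8770, γ^t·E[r] = 0.561250, running G = 1.823750
t=3: π = [0.2263, 0.2007, 0.1973, 0.2041, 0.1716], E[r] = 0.9497, γ^t·E[r] = 0.486250, running G = 2.310000
t=4: π = [0.2230, 0.1994, 0.1966, 0.2099, 0.1711], E[r] = 0.9355, γ^t·E[r] = 0.383188, running G = 2.693188
t=5: π = [0.2251, 0.1991, 0.1962, 0.2086, 0.1710], E[r] = 0.9460, γ^t·E[r] = 0.309971, running G = 3.003159
t=6: π = [0.2246, 0.1989, 0.1961, 0.2094, 0.1709], E[r] = 0.9437, γ^t·E[r] = 0.247388, running G = 3.250546

G = 3.2505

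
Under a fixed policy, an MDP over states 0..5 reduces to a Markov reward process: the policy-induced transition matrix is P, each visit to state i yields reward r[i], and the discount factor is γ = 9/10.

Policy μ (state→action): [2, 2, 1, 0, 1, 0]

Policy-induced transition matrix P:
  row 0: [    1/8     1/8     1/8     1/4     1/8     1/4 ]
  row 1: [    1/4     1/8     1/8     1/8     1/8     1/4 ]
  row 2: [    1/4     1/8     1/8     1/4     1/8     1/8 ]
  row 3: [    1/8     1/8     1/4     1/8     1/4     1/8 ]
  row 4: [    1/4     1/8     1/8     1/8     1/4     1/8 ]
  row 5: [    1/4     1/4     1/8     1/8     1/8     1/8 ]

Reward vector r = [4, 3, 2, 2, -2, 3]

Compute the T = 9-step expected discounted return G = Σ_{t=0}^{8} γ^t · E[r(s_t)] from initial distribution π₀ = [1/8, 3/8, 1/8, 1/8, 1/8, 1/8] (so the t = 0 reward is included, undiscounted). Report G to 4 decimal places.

t=0: π = [0.1250, 0.3750, 0.1250, 0.1250, 0.1250, 0.1250], E[r] = 2.2500, γ^t·E[r] = 2.250000, running G = 2.250000
t=1: π = [0.2188, 0.1406, 0.1406, 0.1563, 0.1563, 0.1875], E[r] = 2.1406, γ^t·E[r] = 1.926563, running G = 4.176563
t=2: π = [0.2031, 0.1484, 0.1445, 0.1699, 0.1641, 0.1699], E[r] = 2.0684, γ^t·E[r] = 1.675371, running G = 5.851934
t=3: π = [0.2034, 0.1462, 0.1462, 0.1685, 0.1667, 0.1689], E[r] = 2.0549, γ^t·E[r] = 1.498045, running G = 7.349979
t=4: π = [0.2035, 0.1461, 0.1461, 0.1687, 0.1669, 0.1687], E[r] = 2.0543, γ^t·E[r] = 1.347800, running G = 8.697779
t=5: π = [0.2035, 0.1461, 0.1461, 0.1687, 0.1670, 0.1687], E[r] = 2.0539, γ^t·E[r] = 1.212829, running G = 9.910608
t=6: π = [0.2035, 0.1461, 0.1461, 0.1687, 0.1670, 0.1687], E[r] = 2.0539, γ^t·E[r] = 1.091536, running G = 11.002143
t=7: π = [0.2035, 0.1461, 0.1461, 0.1687, 0.1670, 0.1687], E[r] = 2.0539, γ^t·E[r] = 0.982381, running G = 11.984524
t=8: π = [0.2035, 0.1461, 0.1461, 0.1687, 0.1670, 0.1687], E[r] = 2.0539, γ^t·E[r] = 0.884142, running G = 12.868666

G = 12.8687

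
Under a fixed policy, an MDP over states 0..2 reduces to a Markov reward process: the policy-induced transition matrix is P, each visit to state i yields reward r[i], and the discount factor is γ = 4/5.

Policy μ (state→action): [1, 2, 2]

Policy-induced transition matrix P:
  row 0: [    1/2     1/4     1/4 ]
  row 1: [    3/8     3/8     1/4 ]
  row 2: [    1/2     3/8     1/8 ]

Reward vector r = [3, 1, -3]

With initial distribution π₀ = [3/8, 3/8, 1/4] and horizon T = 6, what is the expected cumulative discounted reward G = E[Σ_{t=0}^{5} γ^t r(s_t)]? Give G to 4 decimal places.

t=0: π = [0.3750, 0.3750, 0.2500], E[r] = 0.7500, γ^t·E[r] = 0.750000, running G = 0.750000
t=1: π = [0.4531, 0.3281, 0.2188], E[r] = 1.0313, γ^t·E[r] = 0.825000, running G = 1.575000
t=2: π = [0.4590, 0.3184, 0.2227], E[r] = 1.0273, γ^t·E[r] = 0.657500, running G = 2.232500
t=3: π = [0.4602, 0.3176, 0.2222], E[r] = 1.0317, γ^t·E[r] = 0.528250, running G = 2.760750
t=4: π = [0.4603, 0.3175, 0.2222], E[r] = 1.0317, γ^t·E[r] = 0.422575, running G = 3.183325
t=5: π = [0.4603, 0.3175, 0.2222], E[r] = 1.0317, γ^t·E[r] = 0.338083, running G = 3.521408

G = 3.5214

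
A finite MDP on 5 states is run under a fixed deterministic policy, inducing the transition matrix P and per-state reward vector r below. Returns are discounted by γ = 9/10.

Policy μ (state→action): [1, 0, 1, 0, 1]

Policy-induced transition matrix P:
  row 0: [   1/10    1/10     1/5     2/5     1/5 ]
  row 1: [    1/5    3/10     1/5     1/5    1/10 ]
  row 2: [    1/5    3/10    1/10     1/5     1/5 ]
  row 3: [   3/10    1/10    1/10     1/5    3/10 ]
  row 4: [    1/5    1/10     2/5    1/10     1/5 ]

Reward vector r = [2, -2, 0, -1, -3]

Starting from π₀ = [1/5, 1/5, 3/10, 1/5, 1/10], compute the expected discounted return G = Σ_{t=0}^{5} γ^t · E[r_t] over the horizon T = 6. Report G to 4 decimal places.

G = -3.4118

t=0: π = [0.2000, 0.2000, 0.3000, 0.2000, 0.1000], E[r] = -0.5000, γ^t·E[r] = -0.500000, running G = -0.500000
t=1: π = [0.2000, 0.2000, 0.1700, 0.2300, 0.2000], E[r] = -0.8300, γ^t·E[r] = -0.747000, running G = -1.247000
t=2: π = [0.2030, 0.1740, 0.2000, 0.2200, 0.2030], E[r] = -0.7710, γ^t·E[r] = -0.624510, running G = -1.871510
t=3: π = [0.2017, 0.1748, 0.1986, 0.2203, 0.2046], E[r] = -0.7803, γ^t·E[r] = -0.568839, running G = -2.440349
t=4: π = [0.2019, 0.1747, 0.1990, 0.2199, 0.2046], E[r] = -0.7792, γ^t·E[r] = -0.511213, running G = -2.951562
t=5: π = [0.2018, 0.1747, 0.1990, 0.2199, 0.2045], E[r] = -0.7794, γ^t·E[r] = -0.460203, running G = -3.411765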